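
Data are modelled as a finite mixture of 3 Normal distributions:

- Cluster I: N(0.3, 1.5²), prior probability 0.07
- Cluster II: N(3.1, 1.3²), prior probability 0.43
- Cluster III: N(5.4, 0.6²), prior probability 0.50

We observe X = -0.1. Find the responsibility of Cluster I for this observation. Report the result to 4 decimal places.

0.7380

The responsibility of component k is P(Z=k) f_k(x) divided by Σ_j P(Z=j) f_j(x).
Evaluate each component's likelihood at the observed value:
  L_I = 0.256671
  L_II = 0.0148332
  L_III = 3.77015e-19
Prior × likelihood for each component:
  P(Z=I)·L_I = 0.07 × 0.256671 = 0.017967
  P(Z=II)·L_II = 0.43 × 0.0148332 = 0.00637827
  P(Z=III)·L_III = 0.50 × 3.77015e-19 = 1.88508e-19
Evidence: 0.017967 + 0.00637827 + 1.88508e-19 = 0.0243453
So the posterior for Cluster I is 0.017967 / 0.0243453 ≈ 0.7380.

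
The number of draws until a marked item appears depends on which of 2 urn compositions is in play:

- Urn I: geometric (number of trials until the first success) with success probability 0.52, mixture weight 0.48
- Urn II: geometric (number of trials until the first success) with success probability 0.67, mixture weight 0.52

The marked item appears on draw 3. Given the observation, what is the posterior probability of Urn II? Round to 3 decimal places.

The responsibility of component k is w_k f_k(x) divided by Σ_j w_j f_j(x).
Geometric probabilities:
  L_I = 0.119808
  L_II = 0.072963
Weight by the priors:
  w_I·L_I = 0.48 × 0.119808 = 0.0575078
  w_II·L_II = 0.52 × 0.072963 = 0.0379408
Evidence: 0.0575078 + 0.0379408 = 0.0954486
Responsibility of Urn II: 0.0379408 / 0.0954486 ≈ 0.397

0.397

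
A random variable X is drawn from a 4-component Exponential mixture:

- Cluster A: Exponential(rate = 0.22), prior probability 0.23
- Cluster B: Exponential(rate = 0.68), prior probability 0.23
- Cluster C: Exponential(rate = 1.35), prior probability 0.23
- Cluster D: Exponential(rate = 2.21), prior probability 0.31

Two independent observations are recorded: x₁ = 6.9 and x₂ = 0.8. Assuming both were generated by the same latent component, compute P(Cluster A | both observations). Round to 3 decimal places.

0.779

The responsibility of component k is P(Z=k) f_k(x) divided by Σ_j P(Z=j) f_j(x).
Since both observations come from the same component, the likelihood for component k is f_k(x₁)·f_k(x₂).
  f_A = [0.22·e^(−0.22·6.9) = 0.22·e^(−1.5180) = 0.0482129] × [0.184496] = 0.00889509
  f_B = [0.68·e^(−0.68·6.9) = 0.68·e^(−4.6920) = 0.00623447] × [0.394687] = 0.00246066
  f_C = [1.35·e^(−1.35·6.9) = 1.35·e^(−9.3150) = 0.000121585] × [0.458454] = 5.57412e-05
  f_D = [2.21·e^(−2.21·6.9) = 2.21·e^(−15.2490) = 5.2703e-07] × [0.37719] = 1.9879e-07
Weight by the priors:
  P(Z=A)·f_A = 0.23 × 0.00889509 = 0.00204587
  P(Z=B)·f_B = 0.23 × 0.00246066 = 0.000565952
  P(Z=C)·f_C = 0.23 × 5.57412e-05 = 1.28205e-05
  P(Z=D)·f_D = 0.31 × 1.9879e-07 = 6.1625e-08
Evidence: 0.00204587 + 0.000565952 + 1.28205e-05 + 6.1625e-08 = 0.00262471
P(Cluster A | x₁,x₂) = 0.00204587 / 0.00262471 ≈ 0.779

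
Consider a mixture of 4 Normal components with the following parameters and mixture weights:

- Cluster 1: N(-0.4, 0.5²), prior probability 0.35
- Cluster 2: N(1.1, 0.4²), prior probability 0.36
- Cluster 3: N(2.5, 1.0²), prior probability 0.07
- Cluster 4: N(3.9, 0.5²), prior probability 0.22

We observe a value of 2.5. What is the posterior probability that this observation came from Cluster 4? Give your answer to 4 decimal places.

0.1082

Posterior ∝ prior × likelihood, so P(k | x) ∝ w_k f_k(x); normalise over all components.
Component likelihoods at x = 2.5:
  f_1 = (1/(0.5·√(2π)))·exp(−(2.5−-0.4)²/(2·0.5²)) = 0.797885·exp(-16.82000) = 3.95464e-08
  f_2 = (1/(0.4·√(2π)))·exp(−(2.5−1.1)²/(2·0.4²)) = 0.997356·exp(-6.12500) = 0.00218171
  f_3 = (1/(1.0·√(2π)))·exp(−(2.5−2.5)²/(2·1.0²)) = 0.398942·exp(-0.00000) = 0.398942
  f_4 = (1/(0.5·√(2π)))·exp(−(2.5−3.9)²/(2·0.5²)) = 0.797885·exp(-3.92000) = 0.0158309
Weight by the priors:
  w_1·f_1 = 0.35 × 3.95464e-08 = 1.38412e-08
  w_2·f_2 = 0.36 × 0.00218171 = 0.000785414
  w_3·f_3 = 0.07 × 0.398942 = 0.027926
  w_4·f_4 = 0.22 × 0.0158309 = 0.0034828
Sum: 1.38412e-08 + 0.000785414 + 0.027926 + 0.0034828 = 0.0321942
P(Cluster 4 | data) ≈ 0.1082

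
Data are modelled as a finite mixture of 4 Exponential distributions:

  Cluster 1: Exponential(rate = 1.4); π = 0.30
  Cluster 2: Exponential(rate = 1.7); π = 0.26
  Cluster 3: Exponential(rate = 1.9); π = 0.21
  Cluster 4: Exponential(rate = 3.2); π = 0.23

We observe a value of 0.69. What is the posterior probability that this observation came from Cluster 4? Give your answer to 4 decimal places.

By Bayes' theorem, P(k | x) = w_k f_k(x) / Σ_j w_j f_j(x).
Exponential densities:
  L_1 = 1.4·e^(−1.4·0.69) = 1.4·e^(−0.9660) = 0.532843
  L_2 = 1.7·e^(−1.7·0.69) = 1.7·e^(−1.1730) = 0.526043
  L_3 = 1.9·e^(−1.9·0.69) = 1.9·e^(−1.3110) = 0.512146
  L_4 = 3.2·e^(−3.2·0.69) = 3.2·e^(−2.2080) = 0.351745
Weight by the priors:
  w_1·L_1 = 0.30 × 0.532843 = 0.159853
  w_2·L_2 = 0.26 × 0.526043 = 0.136771
  w_3·L_3 = 0.21 × 0.512146 = 0.107551
  w_4·L_4 = 0.23 × 0.351745 = 0.0809013
Normaliser: 0.159853 + 0.136771 + 0.107551 + 0.0809013 = 0.485076
So the posterior for Cluster 4 is 0.0809013 / 0.485076 ≈ 0.1668.

0.1668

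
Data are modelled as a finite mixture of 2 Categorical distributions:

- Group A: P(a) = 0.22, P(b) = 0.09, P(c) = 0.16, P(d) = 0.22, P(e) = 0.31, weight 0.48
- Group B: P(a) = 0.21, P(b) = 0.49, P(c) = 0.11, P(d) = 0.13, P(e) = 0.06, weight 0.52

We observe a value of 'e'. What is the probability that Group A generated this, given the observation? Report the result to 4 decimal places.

0.8267

Apply Bayes' rule: the posterior for each component is proportional to its prior times its likelihood at x.
Evaluate each component's likelihood at the observed value:
  p_A = P(e | comp) = 0.31
  p_B = P(e | comp) = 0.06
Prior × likelihood for each component:
  π_A·p_A = 0.48 × 0.31 = 0.1488
  π_B·p_B = 0.52 × 0.06 = 0.0312
Denominator: 0.1488 + 0.0312 = 0.18
So the posterior for Group A is 0.1488 / 0.18 ≈ 0.8267.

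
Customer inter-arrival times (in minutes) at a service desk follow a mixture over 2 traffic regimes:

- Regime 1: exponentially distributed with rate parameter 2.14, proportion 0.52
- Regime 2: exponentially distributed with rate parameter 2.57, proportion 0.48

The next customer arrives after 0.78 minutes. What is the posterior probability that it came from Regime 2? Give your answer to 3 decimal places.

P(component k | x) = π_k·f_k(x) / marginal(x), where marginal(x) = Σ_j π_j·f_j(x).
Component likelihoods at x = 0.78 minutes:
  L_1 = 0.403171
  L_2 = 0.346215
Prior × likelihood for each component:
  π_1·L_1 = 0.52 × 0.403171 = 0.209649
  π_2·L_2 = 0.48 × 0.346215 = 0.166183
Sum: 0.209649 + 0.166183 = 0.375832
P(Regime 2 | the observation) ≈ 0.442

0.442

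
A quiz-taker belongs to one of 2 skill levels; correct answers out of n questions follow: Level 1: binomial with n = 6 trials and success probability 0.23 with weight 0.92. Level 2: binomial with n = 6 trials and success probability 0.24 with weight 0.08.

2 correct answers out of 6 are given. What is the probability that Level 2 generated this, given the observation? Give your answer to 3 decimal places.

Posterior ∝ prior × likelihood, so P(k | x) ∝ P(Z=k) f_k(x); normalise over all components.
Evaluate each component's likelihood at the observed value:
  f_1 = C(6,2)·0.23^2·0.77^4 = 15·0.0529·0.35153 = 0.278939
  f_2 = C(6,2)·0.24^2·0.76^4 = 15·0.0576·0.333622 = 0.288249
Weight by the priors:
  P(Z=1)·f_1 = 0.92 × 0.278939 = 0.256624
  P(Z=2)·f_2 = 0.08 × 0.288249 = 0.0230599
Evidence: 0.256624 + 0.0230599 = 0.279684
P(Level 2 | data) = 0.0230599 / 0.279684 ≈ 0.082

0.082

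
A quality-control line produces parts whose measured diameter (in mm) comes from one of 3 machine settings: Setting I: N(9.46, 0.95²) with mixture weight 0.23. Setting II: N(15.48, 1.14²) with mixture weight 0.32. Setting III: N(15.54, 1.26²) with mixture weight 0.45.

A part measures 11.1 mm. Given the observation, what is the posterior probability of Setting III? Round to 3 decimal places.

0.013

P(component k | x) = π_k·f_k(x) / marginal(x), where marginal(x) = Σ_j π_j·f_j(x).
Component likelihoods at x = 11.1 mm:
  f_I = 0.094635
  f_II = 0.000218035
  f_III = 0.000637047
Multiply by the mixture weights:
  π_I·f_I = 0.23 × 0.094635 = 0.021766
  π_II·f_II = 0.32 × 0.000218035 = 6.97713e-05
  π_III·f_III = 0.45 × 0.000637047 = 0.000286671
Marginal: 0.021766 + 6.97713e-05 + 0.000286671 = 0.0221225
So the posterior for Setting III is 0.000286671 / 0.0221225 ≈ 0.013.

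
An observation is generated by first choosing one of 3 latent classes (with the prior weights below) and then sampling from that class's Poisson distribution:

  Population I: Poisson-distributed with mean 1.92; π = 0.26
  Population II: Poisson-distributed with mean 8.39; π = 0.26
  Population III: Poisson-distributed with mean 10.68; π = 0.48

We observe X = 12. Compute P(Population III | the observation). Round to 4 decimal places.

0.7719

By Bayes' theorem, P(k | x) = w_k f_k(x) / Σ_j w_j f_j(x).
Evaluate each component's likelihood at the observed value:
  p_I = 7.68126e-07
  p_II = 0.0576867
  p_III = 0.105743
Multiply by the mixture weights:
  w_I·p_I = 0.26 × 7.68126e-07 = 1.99713e-07
  w_II·p_II = 0.26 × 0.0576867 = 0.0149985
  w_III·p_III = 0.48 × 0.105743 = 0.0507568
Denominator: 1.99713e-07 + 0.0149985 + 0.0507568 = 0.0657555
P(Population III | data) ≈ 0.7719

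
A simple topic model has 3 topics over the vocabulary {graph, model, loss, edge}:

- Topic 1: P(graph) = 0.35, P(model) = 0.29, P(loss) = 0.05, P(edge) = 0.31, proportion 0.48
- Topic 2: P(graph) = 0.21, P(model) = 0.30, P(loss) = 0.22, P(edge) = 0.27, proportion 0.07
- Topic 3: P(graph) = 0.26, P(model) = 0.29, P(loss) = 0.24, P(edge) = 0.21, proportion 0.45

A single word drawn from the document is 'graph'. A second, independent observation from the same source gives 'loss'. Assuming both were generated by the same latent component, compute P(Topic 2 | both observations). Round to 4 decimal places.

By Bayes' theorem, P(k | x) = π_k f_k(x) / Σ_j π_j f_j(x).
Since both observations come from the same component, the likelihood for component k is f_k(x₁)·f_k(x₂).
  L_1 = [P(graph | comp) = 0.35] × [0.05] = 0.0175
  L_2 = [P(graph | comp) = 0.21] × [0.22] = 0.0462
  L_3 = [P(graph | comp) = 0.26] × [0.24] = 0.0624
Unnormalised posteriors:
  π_1·L_1 = 0.48 × 0.0175 = 0.0084
  π_2·L_2 = 0.07 × 0.0462 = 0.003234
  π_3·L_3 = 0.45 × 0.0624 = 0.02808
Normaliser: 0.0084 + 0.003234 + 0.02808 = 0.039714
Responsibility of Topic 2: 0.003234 / 0.039714 ≈ 0.0814

0.0814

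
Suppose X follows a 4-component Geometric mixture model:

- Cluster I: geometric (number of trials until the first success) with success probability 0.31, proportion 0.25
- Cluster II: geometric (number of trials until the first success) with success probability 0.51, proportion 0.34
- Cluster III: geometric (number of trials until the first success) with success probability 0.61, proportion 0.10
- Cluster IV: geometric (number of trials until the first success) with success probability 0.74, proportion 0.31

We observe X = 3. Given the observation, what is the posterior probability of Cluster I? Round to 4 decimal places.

Apply Bayes' rule: the posterior for each component is proportional to its prior times its likelihood at x.
Evaluate each component's likelihood at the observed value:
  L_I = 0.147591
  L_II = 0.122451
  L_III = 0.092781
  L_IV = 0.050024
Multiply by the mixture weights:
  π_I·L_I = 0.25 × 0.147591 = 0.0368977
  π_II·L_II = 0.34 × 0.122451 = 0.0416333
  π_III·L_III = 0.10 × 0.092781 = 0.0092781
  π_IV·L_IV = 0.31 × 0.050024 = 0.0155074
Normaliser: 0.0368977 + 0.0416333 + 0.0092781 + 0.0155074 = 0.103317
P(Cluster I | x) = 0.0368977 / 0.103317 ≈ 0.3571

0.3571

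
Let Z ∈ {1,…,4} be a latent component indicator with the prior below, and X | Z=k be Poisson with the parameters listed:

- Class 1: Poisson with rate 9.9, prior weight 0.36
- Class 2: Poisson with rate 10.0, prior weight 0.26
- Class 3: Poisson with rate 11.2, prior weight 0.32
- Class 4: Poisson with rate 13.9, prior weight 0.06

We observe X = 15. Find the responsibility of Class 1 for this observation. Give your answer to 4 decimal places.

0.2633

Posterior ∝ prior × likelihood, so P(k | x) ∝ P(Z=k) f_k(x); normalise over all components.
Component likelihoods at x = 15:
  f_1 = e^(−9.9)·9.9^15/15! = 0.0329999
  f_2 = e^(−10.0)·10.0^15/15! = 0.0347181
  f_3 = e^(−11.2)·11.2^15/15! = 0.0572364
  f_4 = e^(−13.9)·13.9^15/15! = 0.0981814
Unnormalised posteriors:
  P(Z=1)·f_1 = 0.36 × 0.0329999 = 0.01188
  P(Z=2)·f_2 = 0.26 × 0.0347181 = 0.0090267
  P(Z=3)·f_3 = 0.32 × 0.0572364 = 0.0183157
  P(Z=4)·f_4 = 0.06 × 0.0981814 = 0.00589088
Sum: 0.01188 + 0.0090267 + 0.0183157 + 0.00589088 = 0.0451132
So the posterior for Class 1 is 0.01188 / 0.0451132 ≈ 0.2633.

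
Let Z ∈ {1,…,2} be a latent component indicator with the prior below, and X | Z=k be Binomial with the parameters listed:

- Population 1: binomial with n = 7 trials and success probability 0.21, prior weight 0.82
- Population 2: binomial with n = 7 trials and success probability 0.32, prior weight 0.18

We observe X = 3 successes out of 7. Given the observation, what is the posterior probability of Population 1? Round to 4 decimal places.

0.7011

By Bayes' theorem, P(k | x) = P(Z=k) f_k(x) / Σ_j P(Z=j) f_j(x).
Component likelihoods at x = 3 successes out of 7:
  p_1 = 0.126251
  p_2 = 0.245219
Weight by the priors:
  P(Z=1)·p_1 = 0.82 × 0.126251 = 0.103526
  P(Z=2)·p_2 = 0.18 × 0.245219 = 0.0441394
Normaliser: 0.103526 + 0.0441394 = 0.147665
P(Population 1 | data) ≈ 0.7011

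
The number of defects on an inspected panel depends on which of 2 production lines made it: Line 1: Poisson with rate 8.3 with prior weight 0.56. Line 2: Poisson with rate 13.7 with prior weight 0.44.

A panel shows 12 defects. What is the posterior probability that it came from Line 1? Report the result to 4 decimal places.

0.4079

The responsibility of component k is π_k f_k(x) divided by Σ_j π_j f_j(x).
Evaluate each component's likelihood at the observed value:
  f_1 = e^(−8.3)·8.3^12/12! = 0.0554569
  f_2 = e^(−13.7)·13.7^12/12! = 0.102441
Prior × likelihood for each component:
  π_1·f_1 = 0.56 × 0.0554569 = 0.0310559
  π_2·f_2 = 0.44 × 0.102441 = 0.0450742
Evidence: 0.0310559 + 0.0450742 = 0.0761301
P(Line 1 | the observation) = 0.0310559 / 0.0761301 ≈ 0.4079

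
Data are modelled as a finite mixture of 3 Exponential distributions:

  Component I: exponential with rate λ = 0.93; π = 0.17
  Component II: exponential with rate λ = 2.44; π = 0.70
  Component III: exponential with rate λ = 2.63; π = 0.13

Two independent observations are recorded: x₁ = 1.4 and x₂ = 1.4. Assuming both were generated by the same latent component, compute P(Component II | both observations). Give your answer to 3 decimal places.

P(component k | x) = P(Z=k)·f_k(x) / marginal(x), where marginal(x) = Σ_j P(Z=j)·f_j(x).
Since both observations come from the same component, the likelihood for component k is f_k(x₁)·f_k(x₂).
  f_I = [0.93·e^(−0.93·1.4) = 0.93·e^(−1.3020) = 0.252948] × [0.252948] = 0.0639828
  f_II = [2.44·e^(−2.44·1.4) = 2.44·e^(−3.4160) = 0.0801383] × [0.0801383] = 0.00642214
  f_III = [2.63·e^(−2.63·1.4) = 2.63·e^(−3.6820) = 0.0662039] × [0.0662039] = 0.00438295
Weight by the priors:
  P(Z=I)·f_I = 0.17 × 0.0639828 = 0.0108771
  P(Z=II)·f_II = 0.70 × 0.00642214 = 0.0044955
  P(Z=III)·f_III = 0.13 × 0.00438295 = 0.000569784
Denominator: 0.0108771 + 0.0044955 + 0.000569784 = 0.0159424
Responsibility of Component II: 0.0044955 / 0.0159424 ≈ 0.282

0.282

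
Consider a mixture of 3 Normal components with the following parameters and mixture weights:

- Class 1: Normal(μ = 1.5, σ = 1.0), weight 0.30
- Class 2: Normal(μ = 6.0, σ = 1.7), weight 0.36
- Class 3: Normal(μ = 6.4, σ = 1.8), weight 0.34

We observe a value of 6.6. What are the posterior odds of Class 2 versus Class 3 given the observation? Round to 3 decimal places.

Posterior odds = (w_i f_i(x)) / (w_j f_j(x)); the normalising sum cancels.
Evaluate each component's likelihood at the observed value:
  f_1 = 8.97244e-07
  f_2 = 0.220502
  f_3 = 0.220271
Odds = (0.36/0.34) × (0.220502/0.220271) = 1.05882 × 1.00105 ≈ 1.060

1.060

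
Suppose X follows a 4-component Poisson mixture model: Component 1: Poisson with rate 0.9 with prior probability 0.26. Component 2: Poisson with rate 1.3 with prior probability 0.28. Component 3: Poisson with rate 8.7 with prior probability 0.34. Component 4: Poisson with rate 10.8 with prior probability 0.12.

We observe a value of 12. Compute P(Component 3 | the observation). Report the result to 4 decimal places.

0.6334

By Bayes' theorem, P(k | x) = w_k f_k(x) / Σ_j w_j f_j(x).
Evaluate each component's likelihood at the observed value:
  p_1 = e^(−0.9)·0.9^12/12! = 2.39722e-10
  p_2 = e^(−1.3)·1.3^12/12! = 1.32556e-08
  p_3 = e^(−8.7)·8.7^12/12! = 0.0653931
  p_4 = e^(−10.8)·10.8^12/12! = 0.107243
Weight by the priors:
  w_1·p_1 = 0.26 × 2.39722e-10 = 6.23278e-11
  w_2·p_2 = 0.28 × 1.32556e-08 = 3.71158e-09
  w_3·p_3 = 0.34 × 0.0653931 = 0.0222337
  w_4·p_4 = 0.12 × 0.107243 = 0.0128691
Evidence: 6.23278e-11 + 3.71158e-09 + 0.0222337 + 0.0128691 = 0.0351028
Responsibility of Component 3: 0.0222337 / 0.0351028 ≈ 0.6334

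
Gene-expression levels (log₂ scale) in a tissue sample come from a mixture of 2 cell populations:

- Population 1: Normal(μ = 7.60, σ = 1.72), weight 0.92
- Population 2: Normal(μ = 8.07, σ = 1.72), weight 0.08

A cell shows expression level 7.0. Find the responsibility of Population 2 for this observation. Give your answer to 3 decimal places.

0.071

Posterior ∝ prior × likelihood, so P(k | x) ∝ π_k f_k(x); normalise over all components.
Component likelihoods at x = 7.0:
  L_1 = 0.218252
  L_2 = 0.191137
Unnormalised posteriors:
  π_1·L_1 = 0.92 × 0.218252 = 0.200792
  π_2·L_2 = 0.08 × 0.191137 = 0.015291
Sum: 0.200792 + 0.015291 = 0.216083
P(Population 2 | 7.0) ≈ 0.071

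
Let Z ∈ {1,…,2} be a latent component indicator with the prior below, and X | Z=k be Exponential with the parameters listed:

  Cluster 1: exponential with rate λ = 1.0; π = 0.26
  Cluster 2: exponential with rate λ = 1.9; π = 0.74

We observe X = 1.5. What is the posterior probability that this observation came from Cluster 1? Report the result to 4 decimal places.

0.4163

Apply Bayes' rule: the posterior for each component is proportional to its prior times its likelihood at x.
Exponential densities:
  L_1 = 0.22313
  L_2 = 0.109904
Unnormalised posteriors:
  π_1·L_1 = 0.26 × 0.22313 = 0.0580138
  π_2·L_2 = 0.74 × 0.109904 = 0.0813291
Marginal: 0.0580138 + 0.0813291 = 0.139343
Responsibility of Cluster 1: 0.0580138 / 0.139343 ≈ 0.4163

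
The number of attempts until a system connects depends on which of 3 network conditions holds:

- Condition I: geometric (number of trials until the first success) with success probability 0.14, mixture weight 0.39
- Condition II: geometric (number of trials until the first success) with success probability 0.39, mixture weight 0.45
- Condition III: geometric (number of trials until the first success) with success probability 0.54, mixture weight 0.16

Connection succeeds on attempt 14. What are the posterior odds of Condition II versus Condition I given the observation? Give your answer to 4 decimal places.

The posterior odds equal the prior odds times the likelihood ratio: (w_i/w_j)·(f_i(x)/f_j(x)).
Evaluate each component's likelihood at the observed value:
  L_I = 0.14·(1−0.14)^13 = 0.14·0.14076 = 0.0197064
  L_II = 0.39·(1−0.39)^13 = 0.39·0.00161915 = 0.00063147
  L_III = 0.54·(1−0.54)^13 = 0.54·4.12907e-05 = 2.2297e-05
Odds = (0.45/0.39) × (0.00063147/0.0197064) = 1.15385 × 0.0320438 ≈ 0.0370

0.0370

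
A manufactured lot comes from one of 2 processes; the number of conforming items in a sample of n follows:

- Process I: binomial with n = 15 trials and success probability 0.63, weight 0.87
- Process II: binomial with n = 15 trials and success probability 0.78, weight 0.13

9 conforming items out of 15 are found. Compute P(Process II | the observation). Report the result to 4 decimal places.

0.0432

The responsibility of component k is π_k f_k(x) divided by Σ_j π_j f_j(x).
Component likelihoods at x = 9 conforming items out of 15:
  p_I = C(15,9)·0.63^9·0.37^6 = 5005·0.0156338·0.00256573 = 0.200761
  p_II = C(15,9)·0.78^9·0.22^6 = 5005·0.106869·0.00011338 = 0.0606445
Weight by the priors:
  π_I·p_I = 0.87 × 0.200761 = 0.174662
  π_II·p_II = 0.13 × 0.0606445 = 0.00788379
Normaliser: 0.174662 + 0.00788379 = 0.182546
So the posterior for Process II is 0.00788379 / 0.182546 ≈ 0.0432.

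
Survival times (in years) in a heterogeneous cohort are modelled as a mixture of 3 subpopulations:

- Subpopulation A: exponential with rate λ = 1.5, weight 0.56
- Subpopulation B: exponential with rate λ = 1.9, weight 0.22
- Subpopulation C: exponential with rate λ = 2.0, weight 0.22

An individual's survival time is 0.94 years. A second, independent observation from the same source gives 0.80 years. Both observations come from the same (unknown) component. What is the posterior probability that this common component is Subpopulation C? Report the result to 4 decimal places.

The responsibility of component k is P(Z=k) f_k(x) divided by Σ_j P(Z=j) f_j(x).
Since both observations come from the same component, the likelihood for component k is f_k(x₁)·f_k(x₂).
  f_A = [1.5·e^(−1.5·0.94) = 1.5·e^(−1.4100) = 0.366215] × [0.451791] = 0.165453
  f_B = [1.9·e^(−1.9·0.94) = 1.9·e^(−1.7860) = 0.318496] × [0.415553] = 0.132352
  f_C = [2.0·e^(−2.0·0.94) = 2.0·e^(−1.8800) = 0.30518] × [0.403793] = 0.12323
Multiply by the mixture weights:
  P(Z=A)·f_A = 0.56 × 0.165453 = 0.0926535
  P(Z=B)·f_B = 0.22 × 0.132352 = 0.0291174
  P(Z=C)·f_C = 0.22 × 0.12323 = 0.0271105
Marginal: 0.0926535 + 0.0291174 + 0.0271105 = 0.148881
Responsibility of Subpopulation C: 0.0271105 / 0.148881 ≈ 0.1821

0.1821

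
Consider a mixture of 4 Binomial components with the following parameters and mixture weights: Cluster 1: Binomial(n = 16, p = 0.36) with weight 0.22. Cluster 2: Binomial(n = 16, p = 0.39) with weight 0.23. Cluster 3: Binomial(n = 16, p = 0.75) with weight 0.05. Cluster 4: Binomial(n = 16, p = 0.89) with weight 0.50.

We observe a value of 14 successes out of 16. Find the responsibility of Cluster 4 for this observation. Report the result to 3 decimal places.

By Bayes' theorem, P(k | x) = P(Z=k) f_k(x) / Σ_j P(Z=j) f_j(x).
Evaluate each component's likelihood at the observed value:
  p_1 = 3.0184e-05
  p_2 = 8.40902e-05
  p_3 = 0.133635
  p_4 = 0.284071
Multiply by the mixture weights:
  P(Z=1)·p_1 = 0.22 × 3.0184e-05 = 6.64047e-06
  P(Z=2)·p_2 = 0.23 × 8.40902e-05 = 1.93407e-05
  P(Z=3)·p_3 = 0.05 × 0.133635 = 0.00668173
  P(Z=4)·p_4 = 0.50 × 0.284071 = 0.142035
Denominator: 6.64047e-06 + 1.93407e-05 + 0.00668173 + 0.142035 = 0.148743
P(Cluster 4 | x) ≈ 0.955

0.955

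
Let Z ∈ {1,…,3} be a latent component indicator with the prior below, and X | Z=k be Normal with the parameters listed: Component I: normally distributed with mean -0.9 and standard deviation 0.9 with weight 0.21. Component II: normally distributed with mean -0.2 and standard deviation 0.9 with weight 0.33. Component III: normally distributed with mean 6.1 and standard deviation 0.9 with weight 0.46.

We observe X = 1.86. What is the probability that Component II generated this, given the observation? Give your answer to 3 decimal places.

0.926

By Bayes' theorem, P(k | x) = π_k f_k(x) / Σ_j π_j f_j(x).
Component likelihoods at x = 1.86:
  f_I = (1/(0.9·√(2π)))·exp(−(1.86−-0.9)²/(2·0.9²)) = 0.443269·exp(-4.70222) = 0.00402271
  f_II = (1/(0.9·√(2π)))·exp(−(1.86−-0.2)²/(2·0.9²)) = 0.443269·exp(-2.61951) = 0.0322872
  f_III = (1/(0.9·√(2π)))·exp(−(1.86−6.1)²/(2·0.9²)) = 0.443269·exp(-11.09728) = 6.71705e-06
Unnormalised posteriors:
  π_I·f_I = 0.21 × 0.00402271 = 0.000844768
  π_II·f_II = 0.33 × 0.0322872 = 0.0106548
  π_III·f_III = 0.46 × 6.71705e-06 = 3.08984e-06
Sum: 0.000844768 + 0.0106548 + 3.08984e-06 = 0.0115026
P(Component II | x) ≈ 0.926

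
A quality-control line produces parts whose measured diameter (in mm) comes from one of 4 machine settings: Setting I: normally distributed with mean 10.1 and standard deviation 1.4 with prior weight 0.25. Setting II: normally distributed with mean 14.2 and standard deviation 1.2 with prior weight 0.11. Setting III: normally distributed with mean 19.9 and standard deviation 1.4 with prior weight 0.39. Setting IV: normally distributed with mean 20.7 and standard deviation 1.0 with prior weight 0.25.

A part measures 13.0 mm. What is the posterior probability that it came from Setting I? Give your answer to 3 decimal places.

Posterior ∝ prior × likelihood, so P(k | x) ∝ P(Z=k) f_k(x); normalise over all components.
Component likelihoods at x = 13.0 mm:
  p_I = 0.033346
  p_II = 0.201642
  p_III = 1.5139e-06
  p_IV = 5.32415e-14
Unnormalised posteriors:
  P(Z=I)·p_I = 0.25 × 0.033346 = 0.00833649
  P(Z=II)·p_II = 0.11 × 0.201642 = 0.0221806
  P(Z=III)·p_III = 0.39 × 1.5139e-06 = 5.90422e-07
  P(Z=IV)·p_IV = 0.25 × 5.32415e-14 = 1.33104e-14
Normaliser: 0.00833649 + 0.0221806 + 5.90422e-07 + 1.33104e-14 = 0.0305177
Responsibility of Setting I: 0.00833649 / 0.0305177 ≈ 0.273

0.273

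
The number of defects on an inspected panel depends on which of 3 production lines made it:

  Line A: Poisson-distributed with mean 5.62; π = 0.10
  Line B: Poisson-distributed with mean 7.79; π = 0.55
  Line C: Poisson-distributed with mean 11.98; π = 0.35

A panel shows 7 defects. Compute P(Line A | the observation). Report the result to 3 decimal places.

0.119

P(component k | x) = π_k·f_k(x) / marginal(x), where marginal(x) = Σ_j π_j·f_j(x).
Poisson probabilities:
  p_A = e^(−5.62)·5.62^7/7! = 0.127347
  p_B = e^(−7.79)·7.79^7/7! = 0.142948
  p_C = e^(−11.98)·11.98^7/7! = 0.0440473
Multiply by the mixture weights:
  π_A·p_A = 0.10 × 0.127347 = 0.0127347
  π_B·p_B = 0.55 × 0.142948 = 0.0786213
  π_C·p_C = 0.35 × 0.0440473 = 0.0154166
Denominator: 0.0127347 + 0.0786213 + 0.0154166 = 0.106773
So the posterior for Line A is 0.0127347 / 0.106773 ≈ 0.119.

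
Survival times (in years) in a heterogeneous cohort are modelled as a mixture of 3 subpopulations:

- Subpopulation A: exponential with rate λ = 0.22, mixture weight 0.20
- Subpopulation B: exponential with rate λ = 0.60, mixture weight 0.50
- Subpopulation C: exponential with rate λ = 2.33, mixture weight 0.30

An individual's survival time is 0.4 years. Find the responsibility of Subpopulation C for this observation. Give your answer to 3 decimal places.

By Bayes' theorem, P(k | x) = P(Z=k) f_k(x) / Σ_j P(Z=j) f_j(x).
Exponential densities:
  p_A = 0.201467
  p_B = 0.471977
  p_C = 0.917473
Multiply by the mixture weights:
  P(Z=A)·p_A = 0.20 × 0.201467 = 0.0402935
  P(Z=B)·p_B = 0.50 × 0.471977 = 0.235988
  P(Z=C)·p_C = 0.30 × 0.917473 = 0.275242
Marginal: 0.0402935 + 0.235988 + 0.275242 = 0.551524
Responsibility of Subpopulation C: 0.275242 / 0.551524 ≈ 0.499

0.499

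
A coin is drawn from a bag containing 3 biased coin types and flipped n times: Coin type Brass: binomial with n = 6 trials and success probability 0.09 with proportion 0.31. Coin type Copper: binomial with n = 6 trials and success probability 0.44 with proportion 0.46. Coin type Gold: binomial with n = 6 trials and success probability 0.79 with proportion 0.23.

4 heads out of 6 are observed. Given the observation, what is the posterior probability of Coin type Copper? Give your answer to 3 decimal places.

0.577

Posterior ∝ prior × likelihood, so P(k | x) ∝ π_k f_k(x); normalise over all components.
Component likelihoods at x = 4 heads out of 6:
  f_Brass = C(6,4)·0.09^4·0.91^2 = 15·6.561e-05·0.8281 = 0.000814975
  f_Copper = C(6,4)·0.44^4·0.56^2 = 15·0.037481·0.3136 = 0.17631
  f_Gold = C(6,4)·0.79^4·0.21^2 = 15·0.389501·0.0441 = 0.257655
Prior × likelihood for each component:
  π_Brass·f_Brass = 0.31 × 0.000814975 = 0.000252642
  π_Copper·f_Copper = 0.46 × 0.17631 = 0.0811028
  π_Gold·f_Gold = 0.23 × 0.257655 = 0.0592606
Normaliser: 0.000252642 + 0.0811028 + 0.0592606 = 0.140616
P(Coin type Copper | data) = 0.0811028 / 0.140616 ≈ 0.577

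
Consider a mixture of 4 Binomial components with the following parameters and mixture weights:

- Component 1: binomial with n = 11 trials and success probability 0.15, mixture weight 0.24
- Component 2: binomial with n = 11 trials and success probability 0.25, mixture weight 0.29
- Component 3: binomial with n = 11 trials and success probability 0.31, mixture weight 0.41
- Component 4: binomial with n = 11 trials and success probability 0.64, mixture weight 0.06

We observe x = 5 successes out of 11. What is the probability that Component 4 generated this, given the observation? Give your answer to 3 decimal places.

P(component k | x) = π_k·f_k(x) / marginal(x), where marginal(x) = Σ_j π_j·f_j(x).
Evaluate each component's likelihood at the observed value:
  p_1 = C(11,5)·0.15^5·0.85^6 = 462·7.59375e-05·0.37715 = 0.0132316
  p_2 = C(11,5)·0.25^5·0.75^6 = 462·0.000976562·0.177979 = 0.0802989
  p_3 = C(11,5)·0.31^5·0.69^6 = 462·0.00286292·0.107918 = 0.14274
  p_4 = C(11,5)·0.64^5·0.36^6 = 462·0.107374·0.00217678 = 0.107983
Weight by the priors:
  π_1·p_1 = 0.24 × 0.0132316 = 0.00317558
  π_2·p_2 = 0.29 × 0.0802989 = 0.0232867
  π_3·p_3 = 0.41 × 0.14274 = 0.0585233
  π_4·p_4 = 0.06 × 0.107983 = 0.006479
Marginal: 0.00317558 + 0.0232867 + 0.0585233 + 0.006479 = 0.0914646
Responsibility of Component 4: 0.006479 / 0.0914646 ≈ 0.071

0.071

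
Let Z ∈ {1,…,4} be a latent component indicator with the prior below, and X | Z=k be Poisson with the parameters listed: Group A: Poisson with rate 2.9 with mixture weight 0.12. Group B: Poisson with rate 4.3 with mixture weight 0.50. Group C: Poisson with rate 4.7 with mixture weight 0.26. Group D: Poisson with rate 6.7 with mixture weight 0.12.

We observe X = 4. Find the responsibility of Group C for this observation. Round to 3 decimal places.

By Bayes' theorem, P(k | x) = P(Z=k) f_k(x) / Σ_j P(Z=j) f_j(x).
Evaluate each component's likelihood at the observed value:
  f_A = 0.162154
  f_B = 0.193284
  f_C = 0.184925
  f_D = 0.103351
Unnormalised posteriors:
  P(Z=A)·f_A = 0.12 × 0.162154 = 0.0194584
  P(Z=B)·f_B = 0.50 × 0.193284 = 0.0966421
  P(Z=C)·f_C = 0.26 × 0.184925 = 0.0480806
  P(Z=D)·f_D = 0.12 × 0.103351 = 0.0124021
Normaliser: 0.0194584 + 0.0966421 + 0.0480806 + 0.0124021 = 0.176583
P(Group C | data) ≈ 0.272

0.272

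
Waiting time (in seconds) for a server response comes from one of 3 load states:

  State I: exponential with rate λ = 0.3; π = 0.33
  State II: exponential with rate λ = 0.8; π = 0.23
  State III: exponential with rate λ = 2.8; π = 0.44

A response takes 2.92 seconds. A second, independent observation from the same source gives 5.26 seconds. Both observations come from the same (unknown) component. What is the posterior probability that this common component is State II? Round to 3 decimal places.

Posterior ∝ prior × likelihood, so P(k | x) ∝ π_k f_k(x); normalise over all components.
Since both observations come from the same component, the likelihood for component k is f_k(x₁)·f_k(x₂).
  L_I = [0.124934] × [0.0619162] = 0.00773542
  L_II = [0.077371] × [0.0119009] = 0.000920782
  L_III = [0.00078771] × [1.12427e-06] = 8.85595e-10
Weight by the priors:
  π_I·L_I = 0.33 × 0.00773542 = 0.00255269
  π_II·L_II = 0.23 × 0.000920782 = 0.00021178
  π_III·L_III = 0.44 × 8.85595e-10 = 3.89662e-10
Sum: 0.00255269 + 0.00021178 + 3.89662e-10 = 0.00276447
So the posterior for State II is 0.00021178 / 0.00276447 ≈ 0.077.

0.077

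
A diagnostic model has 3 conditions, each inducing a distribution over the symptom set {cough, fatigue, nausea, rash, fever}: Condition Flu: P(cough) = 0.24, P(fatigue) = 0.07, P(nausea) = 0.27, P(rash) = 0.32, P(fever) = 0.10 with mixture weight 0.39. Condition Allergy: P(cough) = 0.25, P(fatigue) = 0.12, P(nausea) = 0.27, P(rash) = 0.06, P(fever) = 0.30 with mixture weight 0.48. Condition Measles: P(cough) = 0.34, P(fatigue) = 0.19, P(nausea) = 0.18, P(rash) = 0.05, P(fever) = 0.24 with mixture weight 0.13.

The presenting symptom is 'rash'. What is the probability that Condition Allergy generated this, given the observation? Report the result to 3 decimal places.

The responsibility of component k is π_k f_k(x) divided by Σ_j π_j f_j(x).
Evaluate each component's likelihood at the observed value:
  p_Flu = 0.32
  p_Allergy = 0.06
  p_Measles = 0.05
Weight by the priors:
  π_Flu·p_Flu = 0.39 × 0.32 = 0.1248
  π_Allergy·p_Allergy = 0.48 × 0.06 = 0.0288
  π_Measles·p_Measles = 0.13 × 0.05 = 0.0065
Marginal: 0.1248 + 0.0288 + 0.0065 = 0.1601
So the posterior for Condition Allergy is 0.0288 / 0.1601 ≈ 0.180.

0.180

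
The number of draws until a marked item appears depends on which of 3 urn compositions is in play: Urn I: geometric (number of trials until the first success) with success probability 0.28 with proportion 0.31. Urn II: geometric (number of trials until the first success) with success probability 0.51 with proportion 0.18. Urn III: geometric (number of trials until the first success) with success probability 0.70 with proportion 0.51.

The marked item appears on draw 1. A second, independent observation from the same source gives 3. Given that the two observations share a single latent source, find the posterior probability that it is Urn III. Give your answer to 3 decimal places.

0.485

P(component k | x) = π_k·f_k(x) / marginal(x), where marginal(x) = Σ_j π_j·f_j(x).
Since both observations come from the same component, the likelihood for component k is f_k(x₁)·f_k(x₂).
  p_I = [0.28] × [0.145152] = 0.0406426
  p_II = [0.51] × [0.122451] = 0.06245
  p_III = [0.7] × [0.063] = 0.0441
Prior × likelihood for each component:
  π_I·p_I = 0.31 × 0.0406426 = 0.0125992
  π_II·p_II = 0.18 × 0.06245 = 0.011241
  π_III·p_III = 0.51 × 0.0441 = 0.022491
Marginal: 0.0125992 + 0.011241 + 0.022491 = 0.0463312
So the posterior for Urn III is 0.022491 / 0.0463312 ≈ 0.485.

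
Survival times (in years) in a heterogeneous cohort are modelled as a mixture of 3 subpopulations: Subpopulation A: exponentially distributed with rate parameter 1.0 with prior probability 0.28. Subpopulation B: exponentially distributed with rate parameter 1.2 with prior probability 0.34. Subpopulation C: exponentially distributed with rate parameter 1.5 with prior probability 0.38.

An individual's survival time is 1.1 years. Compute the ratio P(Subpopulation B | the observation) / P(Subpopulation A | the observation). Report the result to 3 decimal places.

1.169

Only the two components matter; the odds are (P(Z=i) f_i(x)) / (P(Z=j) f_j(x)).
Component likelihoods at x = 1.1 years:
  L_A = 1.0·e^(−1.0·1.1) = 1.0·e^(−1.1000) = 0.332871
  L_B = 1.2·e^(−1.2·1.1) = 1.2·e^(−1.3200) = 0.320562
  L_C = 1.5·e^(−1.5·1.1) = 1.5·e^(−1.6500) = 0.288075
Posterior odds = (P(Z=B)·L_B) / (P(Z=A)·L_A) = (0.34·0.320562) / (0.28·0.332871) = 0.108991 / 0.0932039 ≈ 1.169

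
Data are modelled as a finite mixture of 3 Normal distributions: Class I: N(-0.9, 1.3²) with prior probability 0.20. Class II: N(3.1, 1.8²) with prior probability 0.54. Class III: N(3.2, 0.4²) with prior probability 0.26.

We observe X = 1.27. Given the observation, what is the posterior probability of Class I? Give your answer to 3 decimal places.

0.176

By Bayes' theorem, P(k | x) = π_k f_k(x) / Σ_j π_j f_j(x).
Normal densities:
  L_I = 0.0761943
  L_II = 0.132188
  L_III = 8.78065e-06
Prior × likelihood for each component:
  π_I·L_I = 0.20 × 0.0761943 = 0.0152389
  π_II·L_II = 0.54 × 0.132188 = 0.0713815
  π_III·L_III = 0.26 × 8.78065e-06 = 2.28297e-06
Sum: 0.0152389 + 0.0713815 + 2.28297e-06 = 0.0866226
P(Class I | the observation) ≈ 0.176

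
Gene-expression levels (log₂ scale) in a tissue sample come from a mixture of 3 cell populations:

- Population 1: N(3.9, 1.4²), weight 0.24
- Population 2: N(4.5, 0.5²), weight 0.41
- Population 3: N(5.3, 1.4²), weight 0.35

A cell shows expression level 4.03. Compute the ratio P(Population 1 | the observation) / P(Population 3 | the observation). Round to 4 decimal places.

The posterior odds equal the prior odds times the likelihood ratio: (π_i/π_j)·(f_i(x)/f_j(x)).
Normal densities:
  L_1 = (1/(1.4·√(2π)))·exp(−(4.03−3.9)²/(2·1.4²)) = 0.284959·exp(-0.00431) = 0.283733
  L_2 = (1/(0.5·√(2π)))·exp(−(4.03−4.5)²/(2·0.5²)) = 0.797885·exp(-0.44180) = 0.512943
  L_3 = (1/(1.4·√(2π)))·exp(−(4.03−5.3)²/(2·1.4²)) = 0.284959·exp(-0.41145) = 0.188838
Posterior odds = (π_1·L_1) / (π_3·L_3) = (0.24·0.283733) / (0.35·0.188838) = 0.0680959 / 0.0660934 ≈ 1.0303

1.0303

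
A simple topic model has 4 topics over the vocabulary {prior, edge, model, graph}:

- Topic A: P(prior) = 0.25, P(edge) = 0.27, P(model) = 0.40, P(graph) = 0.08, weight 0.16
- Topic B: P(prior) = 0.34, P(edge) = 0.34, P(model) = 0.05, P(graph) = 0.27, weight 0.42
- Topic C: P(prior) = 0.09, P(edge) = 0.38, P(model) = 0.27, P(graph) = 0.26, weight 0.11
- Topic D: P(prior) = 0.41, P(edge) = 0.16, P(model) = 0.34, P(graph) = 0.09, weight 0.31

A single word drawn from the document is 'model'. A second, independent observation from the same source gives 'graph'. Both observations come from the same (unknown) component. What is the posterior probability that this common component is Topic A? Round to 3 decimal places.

0.183

The responsibility of component k is w_k f_k(x) divided by Σ_j w_j f_j(x).
Since both observations come from the same component, the likelihood for component k is f_k(x₁)·f_k(x₂).
  f_A = [0.4] × [0.08] = 0.032
  f_B = [0.05] × [0.27] = 0.0135
  f_C = [0.27] × [0.26] = 0.0702
  f_D = [0.34] × [0.09] = 0.0306
Unnormalised posteriors:
  w_A·f_A = 0.16 × 0.032 = 0.00512
  w_B·f_B = 0.42 × 0.0135 = 0.00567
  w_C·f_C = 0.11 × 0.0702 = 0.007722
  w_D·f_D = 0.31 × 0.0306 = 0.009486
Normaliser: 0.00512 + 0.00567 + 0.007722 + 0.009486 = 0.027998
P(Topic A | x₁,x₂) = 0.00512 / 0.027998 ≈ 0.183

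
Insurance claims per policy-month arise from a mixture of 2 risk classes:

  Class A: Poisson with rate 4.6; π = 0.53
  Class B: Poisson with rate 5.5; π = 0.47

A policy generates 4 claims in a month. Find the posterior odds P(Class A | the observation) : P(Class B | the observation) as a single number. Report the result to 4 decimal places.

1.3571

The posterior odds equal the prior odds times the likelihood ratio: (w_i/w_j)·(f_i(x)/f_j(x)).
Poisson probabilities:
  p_A = e^(−4.6)·4.6^4/4! = 0.187528
  p_B = e^(−5.5)·5.5^4/4! = 0.155819
Posterior odds = (w_A·p_A) / (w_B·p_B) = (0.53·0.187528) / (0.47·0.155819) = 0.0993897 / 0.0732348 ≈ 1.3571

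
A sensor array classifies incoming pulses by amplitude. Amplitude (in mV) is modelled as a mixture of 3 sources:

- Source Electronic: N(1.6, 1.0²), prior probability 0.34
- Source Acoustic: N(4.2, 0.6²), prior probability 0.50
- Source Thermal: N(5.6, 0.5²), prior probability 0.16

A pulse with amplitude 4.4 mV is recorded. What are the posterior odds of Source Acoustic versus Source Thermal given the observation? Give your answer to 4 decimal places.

The posterior odds equal the prior odds times the likelihood ratio: (P(Z=i)/P(Z=j))·(f_i(x)/f_j(x)).
Component likelihoods at x = 4.4 mV:
  L_Electronic = 0.00791545
  L_Acoustic = 0.628972
  L_Thermal = 0.0447891
0.314486 / 0.00716625 ≈ 43.8843

43.8843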